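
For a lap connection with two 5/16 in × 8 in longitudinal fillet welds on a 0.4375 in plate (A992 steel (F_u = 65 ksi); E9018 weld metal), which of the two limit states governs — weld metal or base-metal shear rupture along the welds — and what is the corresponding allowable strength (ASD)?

R_n/Ω ≈ 95.4 kip (weld metal governs)

E90XX → F_EXX = 90 ksi.
t_e = 0.707 × 0.3125 = 0.2209 in; L = 16 in.
Weld metal: R_n/Ω = (1/2.0) × 0.6 × 90 × 0.2209 × 16 = 95.44 kip.
Base metal (shear rupture): R_n/Ω = (1/2.0) × 0.6 × 65 × 0.4375 × 16 = 136.5 kip.
Governing: weld metal.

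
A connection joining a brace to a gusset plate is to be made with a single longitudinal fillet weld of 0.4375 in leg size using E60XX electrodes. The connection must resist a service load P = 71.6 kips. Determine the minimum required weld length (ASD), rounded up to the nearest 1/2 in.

L = 13 in

E60XX → F_EXX = 60 ksi.
Throat t_e = 0.707 × 0.4375 = 0.3093 in.
r_n/Ω = (0.6 × 60 × 0.3093) / 2.0 = 5.568 kip/in.
L_req = P / (r_n/Ω) = 71.6 / 5.568 = 12.86 in total.
Round up → use L = 13 in.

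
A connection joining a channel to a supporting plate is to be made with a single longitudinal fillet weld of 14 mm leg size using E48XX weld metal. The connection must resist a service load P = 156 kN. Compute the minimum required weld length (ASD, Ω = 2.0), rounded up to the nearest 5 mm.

L = 110 mm

E48XX → F_EXX = 480 MPa.
Throat t_e = 0.707 × 14 = 9.898 mm.
r_n/Ω = (0.6 × 480 × 9.898) / 2.0 = 1425 N/mm = 1.425 kN/mm.
L_req = P / (r_n/Ω) = 156 / 1.425 = 109.4 mm total.
Round up → use L = 110 mm.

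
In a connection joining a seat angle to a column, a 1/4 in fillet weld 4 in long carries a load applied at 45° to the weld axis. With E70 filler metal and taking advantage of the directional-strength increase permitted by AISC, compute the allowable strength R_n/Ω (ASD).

E70XX → F_EXX = 70 ksi.
t_e = 0.707 × 0.25 = 0.1767 in; A_we = 0.1767 × 4 = 0.707 in².
Directional factor: 1.0 + 0.5 sin^1.5(45°) = 1.297.
F_nw = 0.6 × 70 × 1.297 = 54.49 ksi.
R_n/Ω = (54.49 × 0.707) / 2.0 = 19.26 kips.

R_n/Ω ≈ 19.3 kips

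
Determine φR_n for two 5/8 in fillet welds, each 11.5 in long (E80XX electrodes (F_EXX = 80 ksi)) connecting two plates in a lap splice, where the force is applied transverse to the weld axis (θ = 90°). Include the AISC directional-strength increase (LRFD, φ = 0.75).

t_e = 0.707 × 0.625 = 0.4419 in; A_we = 0.4419 × 23 = 10.16 in².
Directional factor: 1.0 + 0.5 sin^1.5(90°) = 1.5.
F_nw = 0.6 × 80 × 1.5 = 72 ksi.
φR_n = 0.75 × 72 × 10.16 = 548.8 kip.

φR_n ≈ 549 kip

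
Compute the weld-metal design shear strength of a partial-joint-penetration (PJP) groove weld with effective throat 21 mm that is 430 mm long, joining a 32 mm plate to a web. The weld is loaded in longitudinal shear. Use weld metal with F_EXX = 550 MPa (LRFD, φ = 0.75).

Effective throat (given) t_e = 21 mm.
A_we = 21 × 430 = 9030 mm².
F_nw = 0.6 F_EXX = 330 MPa.
φR_n = 0.75 × 330 × 9030 × 10⁻³ = 2235 kN.

φR_n ≈ 2230 kN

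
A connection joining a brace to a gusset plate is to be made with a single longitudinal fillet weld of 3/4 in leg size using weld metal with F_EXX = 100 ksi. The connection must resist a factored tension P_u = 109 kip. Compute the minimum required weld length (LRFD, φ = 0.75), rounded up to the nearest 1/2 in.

L = 5 in

Throat t_e = 0.707 × 0.75 = 0.5302 in.
φr_n = 0.75 × 0.6 × 100 × 0.5302 = 23.86 kip/in.
L_req = P_u / φr_n = 109 / 23.86 = 4.568 in total.
Round up → use L = 5 in.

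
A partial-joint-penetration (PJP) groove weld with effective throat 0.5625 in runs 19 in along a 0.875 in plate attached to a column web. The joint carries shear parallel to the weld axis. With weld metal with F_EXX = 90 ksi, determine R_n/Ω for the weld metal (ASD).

Effective throat (given) t_e = 0.5625 in.
A_we = 0.5625 × 19 = 10.69 in².
F_nw = 0.6 F_EXX = 54 ksi.
R_n/Ω = (54 × 10.69) / 2.0 = 288.6 kips.

R_n/Ω ≈ 289 kips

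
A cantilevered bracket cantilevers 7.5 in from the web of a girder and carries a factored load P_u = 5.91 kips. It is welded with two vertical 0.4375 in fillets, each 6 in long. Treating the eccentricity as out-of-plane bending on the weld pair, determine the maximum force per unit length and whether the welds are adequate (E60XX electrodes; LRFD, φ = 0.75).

f_max ≈ 3.73 kip/in; adequate

E60XX → F_EXX = 60 ksi.
L_w = 2 × 6 = 12 in; section modulus (unit throat) S = 2 × L²/6 = 12 in².
Direct shear f_v = P/L_w = 5.91/12 = 0.4925 kip/in.
Moment M = P × e = 5.91 × 7.5 = 44.325 kip·in; bending f_b = M/S = 3.694 kip/in.
f_max = √(f_v² + f_b²) = √(0.4925² + 3.694²) = 3.726 kip/in.
φr_n = 0.75 × 0.6 × 60 × (0.707 × 0.4375) = 8.351 kip/in → adequate.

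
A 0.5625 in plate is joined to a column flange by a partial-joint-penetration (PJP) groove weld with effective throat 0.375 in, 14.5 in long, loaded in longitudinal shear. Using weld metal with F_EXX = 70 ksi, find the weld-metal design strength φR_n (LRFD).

φR_n ≈ 171 kips

Effective throat (given) t_e = 0.375 in.
A_we = 0.375 × 14.5 = 5.438 in².
F_nw = 0.6 F_EXX = 42 ksi.
φR_n = 0.75 × 42 × 5.438 = 171.3 kips.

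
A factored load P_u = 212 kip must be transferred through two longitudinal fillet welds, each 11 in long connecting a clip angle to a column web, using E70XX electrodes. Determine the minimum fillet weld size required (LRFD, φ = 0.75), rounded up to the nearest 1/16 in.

w = 7/16 in

E70XX → F_EXX = 70 ksi.
Total weld length L = 22 in.
Required throat t_e = P_u / (φ × 0.6 F_EXX × L) = 212 / (0.75 × 0.6 × 70 × 22) = 0.3059 in.
Required leg w = t_e / 0.707 = 0.4327 in → use 7/16 in.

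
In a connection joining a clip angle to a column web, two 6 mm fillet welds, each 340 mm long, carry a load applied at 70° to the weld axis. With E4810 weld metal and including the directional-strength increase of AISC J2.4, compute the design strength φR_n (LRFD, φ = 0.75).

φR_n ≈ 907 kN

E48XX → F_EXX = 480 MPa.
t_e = 0.707 × 6 = 4.242 mm; A_we = 4.242 × 680 = 2885 mm².
Directional factor: 1.0 + 0.5 sin^1.5(70°) = 1.455.
F_nw = 0.6 × 480 × 1.455 = 419.2 MPa.
φR_n = 0.75 × 419.2 × 2885 × 10⁻³ = 906.8 kN.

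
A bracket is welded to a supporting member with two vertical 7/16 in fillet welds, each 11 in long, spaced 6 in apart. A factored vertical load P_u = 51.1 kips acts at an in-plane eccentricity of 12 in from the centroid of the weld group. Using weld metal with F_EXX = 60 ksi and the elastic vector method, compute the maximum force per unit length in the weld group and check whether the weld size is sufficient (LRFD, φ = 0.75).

f_max ≈ 10.5 kip/in; NOT adequate

Total weld length L_w = 22 in. Treat welds as unit-width lines.
Polar moment about centroid: J = 2[d³/12 + d(b/2)²] = 2[11³/12 + 11×3²] = 419.8 in³.
Direct shear f_v = P/L_w = 51.1 / 22 = 2.323 kip/in (vertical).
Torsion M = P·e = 51.1 × 12 = 613.2 kip·in.
Critical point at (x, y) = (3, 5.5) from centroid. f_tx = M·y/J = 8.033 kip/in; f_ty = M·x/J = 4.382 kip/in.
Resultant f_max = √[f_tx² + (f_v + f_ty)²] = √[8.033² + (2.323 + 4.382)²] = 10.46 kip/in.
Capacity per unit length: φr_n = 0.75 × 0.6 × 60 × (0.707 × 0.4375) = 8.351 kip/in.
10.46 > 8.351 → NOT adequate.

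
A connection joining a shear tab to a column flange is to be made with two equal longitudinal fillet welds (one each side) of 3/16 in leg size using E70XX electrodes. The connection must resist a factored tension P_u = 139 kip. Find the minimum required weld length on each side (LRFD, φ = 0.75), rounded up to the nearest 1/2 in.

L = 17 in on each side

E70XX → F_EXX = 70 ksi.
Throat t_e = 0.707 × 0.1875 = 0.1326 in.
φr_n = 0.75 × 0.6 × 70 × 0.1326 = 4.176 kip/in.
L_req = P_u / φr_n = 139 / 4.176 = 33.29 in total.
Per side: 33.29 / 2 = 16.64 in.
Round up → use L = 17 in on each side.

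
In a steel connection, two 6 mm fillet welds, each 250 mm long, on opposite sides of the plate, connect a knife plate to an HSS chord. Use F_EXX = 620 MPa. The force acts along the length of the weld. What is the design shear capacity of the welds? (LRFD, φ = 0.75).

Effective throat t_e = 0.707 × 6 = 4.242 mm.
Total length L = 500 mm; A_we = 4.242 × 500 = 2121 mm².
F_nw = 0.6 F_EXX = 0.6 × 620 = 372 MPa.
φR_n = 0.75 × 372 × 2121 × 10⁻³ = 591.8 kN.

φR_n ≈ 592 kN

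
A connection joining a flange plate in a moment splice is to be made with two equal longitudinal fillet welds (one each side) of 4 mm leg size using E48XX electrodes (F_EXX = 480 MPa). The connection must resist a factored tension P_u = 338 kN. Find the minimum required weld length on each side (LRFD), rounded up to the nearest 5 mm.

L = 280 mm on each side

Throat t_e = 0.707 × 4 = 2.828 mm.
φr_n = 0.75 × 0.6 × 480 × 2.828 × 10⁻³ = 0.6108 kN/mm.
L_req = P_u / φr_n = 338 / 0.6108 = 553.3 mm total.
Per side: 553.3 / 2 = 276.7 mm.
Round up → use L = 280 mm on each side.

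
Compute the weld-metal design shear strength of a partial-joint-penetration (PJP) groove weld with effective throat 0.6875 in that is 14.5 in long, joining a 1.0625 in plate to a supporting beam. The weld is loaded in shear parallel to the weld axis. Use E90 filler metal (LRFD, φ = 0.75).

E90XX → F_EXX = 90 ksi.
Effective throat (given) t_e = 0.6875 in.
A_we = 0.6875 × 14.5 = 9.969 in².
F_nw = 0.6 F_EXX = 54 ksi.
φR_n = 0.75 × 54 × 9.969 = 403.7 kips.

φR_n ≈ 404 kips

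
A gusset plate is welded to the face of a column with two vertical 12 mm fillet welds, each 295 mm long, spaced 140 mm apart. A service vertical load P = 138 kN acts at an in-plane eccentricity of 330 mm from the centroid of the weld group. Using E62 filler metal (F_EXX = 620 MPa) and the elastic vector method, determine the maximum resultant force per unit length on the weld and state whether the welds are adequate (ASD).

f_max ≈ 1160 N/mm; adequate

Total weld length L_w = 590 mm. Treat welds as unit-width lines.
Polar moment about centroid: J = 2[d³/12 + d(b/2)²] = 2[295³/12 + 295×70²] = 7170000 mm³.
Direct shear f_v = P/L_w = 138×10³ / 590 = 233.9 N/mm (vertical).
Torsion M = P·e = 138×10³ × 330 = 45540000 N·mm.
Critical point at (x, y) = (70, 147.5) from centroid. f_tx = M·y/J = 936.9 N/mm; f_ty = M·x/J = 444.6 N/mm.
Resultant f_max = √[f_tx² + (f_v + f_ty)²] = √[936.9² + (233.9 + 444.6)²] = 1157 N/mm.
Capacity per unit length: r_n/Ω = (1/2.0) × 0.6 × 620 × (0.707 × 12) = 1578 N/mm.
1157 ≤ 1578 → adequate.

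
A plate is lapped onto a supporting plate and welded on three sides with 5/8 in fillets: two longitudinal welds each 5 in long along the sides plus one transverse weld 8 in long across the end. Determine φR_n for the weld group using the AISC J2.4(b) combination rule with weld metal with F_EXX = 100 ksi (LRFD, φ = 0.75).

t_e = 0.707 × 0.625 = 0.4419 in.
R_nwl = 0.6 × 100 × 0.4419 × 10 = 265.1 kips (longitudinal, 2 welds).
R_nwt = 0.6 × 100 × 0.4419 × 8 = 212.1 kips (transverse, base value).
(i) R_nwl + R_nwt = 477.2 kips; (ii) 0.85 R_nwl + 1.5 R_nwt = 543.5 kips.
R_n = max = 543.5 kips [governs: (ii)]; φR_n = 407.6 kips.

φR_n ≈ 408 kips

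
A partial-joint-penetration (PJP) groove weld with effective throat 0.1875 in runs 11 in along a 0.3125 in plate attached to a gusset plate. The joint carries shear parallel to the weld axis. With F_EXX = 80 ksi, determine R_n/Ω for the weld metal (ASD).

Effective throat (given) t_e = 0.1875 in.
A_we = 0.1875 × 11 = 2.062 in².
F_nw = 0.6 F_EXX = 48 ksi.
R_n/Ω = (48 × 2.062) / 2.0 = 49.5 kip.

R_n/Ω ≈ 49.5 kip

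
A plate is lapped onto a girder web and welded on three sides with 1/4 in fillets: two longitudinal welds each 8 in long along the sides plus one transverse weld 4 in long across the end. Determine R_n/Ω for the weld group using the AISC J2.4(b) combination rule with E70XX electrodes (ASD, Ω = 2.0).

R_n/Ω ≈ 74.2 kip

E70XX → F_EXX = 70 ksi.
t_e = 0.707 × 0.25 = 0.1767 in.
R_nwl = 0.6 × 70 × 0.1767 × 16 = 118.8 kip (longitudinal, 2 welds).
R_nwt = 0.6 × 70 × 0.1767 × 4 = 29.69 kip (transverse, base value).
(i) R_nwl + R_nwt = 148.5 kip; (ii) 0.85 R_nwl + 1.5 R_nwt = 145.5 kip.
R_n = max = 148.5 kip [governs: (i)]; R_n/Ω = 74.23 kip.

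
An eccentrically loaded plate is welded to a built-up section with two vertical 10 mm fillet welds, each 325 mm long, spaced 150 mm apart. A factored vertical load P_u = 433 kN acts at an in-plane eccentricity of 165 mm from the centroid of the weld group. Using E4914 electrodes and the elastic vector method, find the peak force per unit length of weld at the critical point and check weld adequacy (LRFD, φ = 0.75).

f_max ≈ 1750 N/mm; NOT adequate

E49XX → F_EXX = 490 MPa.
Total weld length L_w = 650 mm. Treat welds as unit-width lines.
Polar moment about centroid: J = 2[d³/12 + d(b/2)²] = 2[325³/12 + 325×75²] = 9378000 mm³.
Direct shear f_v = P/L_w = 433×10³ / 650 = 666.2 N/mm (vertical).
Torsion M = P·e = 433×10³ × 165 = 71445000 N·mm.
Critical point at (x, y) = (75, 162.5) from centroid. f_tx = M·y/J = 1238 N/mm; f_ty = M·x/J = 571.4 N/mm.
Resultant f_max = √[f_tx² + (f_v + f_ty)²] = √[1238² + (666.2 + 571.4)²] = 1751 N/mm.
Capacity per unit length: φr_n = 0.75 × 0.6 × 490 × (0.707 × 10) = 1559 N/mm.
1751 > 1559 → NOT adequate.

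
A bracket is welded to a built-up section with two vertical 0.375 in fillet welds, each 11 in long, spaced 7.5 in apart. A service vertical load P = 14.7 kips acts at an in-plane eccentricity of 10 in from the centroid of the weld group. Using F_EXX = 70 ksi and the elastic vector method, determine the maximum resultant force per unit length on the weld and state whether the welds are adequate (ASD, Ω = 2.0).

f_max ≈ 2.29 kip/in; adequate

Total weld length L_w = 22 in. Treat welds as unit-width lines.
Polar moment about centroid: J = 2[d³/12 + d(b/2)²] = 2[11³/12 + 11×3.75²] = 531.2 in³.
Direct shear f_v = P/L_w = 14.7 / 22 = 0.6682 kip/in (vertical).
Torsion M = P·e = 14.7 × 10 = 147 kip·in.
Critical point at (x, y) = (3.75, 5.5) from centroid. f_tx = M·y/J = 1.522 kip/in; f_ty = M·x/J = 1.038 kip/in.
Resultant f_max = √[f_tx² + (f_v + f_ty)²] = √[1.522² + (0.6682 + 1.038)²] = 2.286 kip/in.
Capacity per unit length: r_n/Ω = (1/2.0) × 0.6 × 70 × (0.707 × 0.375) = 5.568 kip/in.
2.286 ≤ 5.568 → adequate.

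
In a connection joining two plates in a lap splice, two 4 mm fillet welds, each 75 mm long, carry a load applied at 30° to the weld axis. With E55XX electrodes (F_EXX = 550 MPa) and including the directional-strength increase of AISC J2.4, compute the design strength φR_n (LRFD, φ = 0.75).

φR_n ≈ 124 kN

t_e = 0.707 × 4 = 2.828 mm; A_we = 2.828 × 150 = 424.2 mm².
Directional factor: 1.0 + 0.5 sin^1.5(30°) = 1.177.
F_nw = 0.6 × 550 × 1.177 = 388.3 MPa.
φR_n = 0.75 × 388.3 × 424.2 × 10⁻³ = 123.5 kN.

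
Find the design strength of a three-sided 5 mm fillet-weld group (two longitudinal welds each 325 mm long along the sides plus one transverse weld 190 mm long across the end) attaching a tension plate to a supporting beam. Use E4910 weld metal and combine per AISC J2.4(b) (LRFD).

E49XX → F_EXX = 490 MPa.
t_e = 0.707 × 5 = 3.535 mm.
R_nwl = 0.6 × 490 × 3.535 × 650 × 10⁻³ = 675.5 kN (longitudinal, 2 welds).
R_nwt = 0.6 × 490 × 3.535 × 190 × 10⁻³ = 197.5 kN (transverse, base value).
(i) R_nwl + R_nwt = 873 kN; (ii) 0.85 R_nwl + 1.5 R_nwt = 870.4 kN.
R_n = max = 873 kN [governs: (i)]; φR_n = 654.8 kN.

φR_n ≈ 655 kN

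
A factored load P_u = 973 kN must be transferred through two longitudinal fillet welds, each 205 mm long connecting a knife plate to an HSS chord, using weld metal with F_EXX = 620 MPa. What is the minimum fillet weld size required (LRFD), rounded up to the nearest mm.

Total weld length L = 410 mm.
Required throat t_e = P_u / (φ × 0.6 F_EXX × L) = 973 / (0.75 × 0.6 × 620 × 410 × 10⁻³) = 8.506 mm.
Required leg w = t_e / 0.707 = 12.03 mm → use 13 mm.

w = 13 mm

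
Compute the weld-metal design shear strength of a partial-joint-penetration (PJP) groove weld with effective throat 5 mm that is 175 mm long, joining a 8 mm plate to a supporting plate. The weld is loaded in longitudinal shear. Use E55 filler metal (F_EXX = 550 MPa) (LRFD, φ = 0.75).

Effective throat (given) t_e = 5 mm.
A_we = 5 × 175 = 875 mm².
F_nw = 0.6 F_EXX = 330 MPa.
φR_n = 0.75 × 330 × 875 × 10⁻³ = 216.6 kN.

φR_n ≈ 217 kN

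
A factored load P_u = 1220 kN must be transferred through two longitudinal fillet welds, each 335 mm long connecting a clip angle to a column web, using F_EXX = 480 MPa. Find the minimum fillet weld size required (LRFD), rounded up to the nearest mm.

w = 12 mm

Total weld length L = 670 mm.
Required throat t_e = P_u / (φ × 0.6 F_EXX × L) = 1220 / (0.75 × 0.6 × 480 × 670 × 10⁻³) = 8.43 mm.
Required leg w = t_e / 0.707 = 11.92 mm → use 12 mm.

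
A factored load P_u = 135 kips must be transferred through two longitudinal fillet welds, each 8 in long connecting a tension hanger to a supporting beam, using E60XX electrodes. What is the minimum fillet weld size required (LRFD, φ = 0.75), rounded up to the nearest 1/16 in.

w = 1/2 in

E60XX → F_EXX = 60 ksi.
Total weld length L = 16 in.
Required throat t_e = P_u / (φ × 0.6 F_EXX × L) = 135 / (0.75 × 0.6 × 60 × 16) = 0.3125 in.
Required leg w = t_e / 0.707 = 0.442 in → use 1/2 in.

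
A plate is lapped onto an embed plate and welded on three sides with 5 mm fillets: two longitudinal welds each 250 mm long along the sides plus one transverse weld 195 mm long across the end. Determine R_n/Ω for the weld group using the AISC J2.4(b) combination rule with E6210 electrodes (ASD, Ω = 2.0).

R_n/Ω ≈ 472 kN

E62XX → F_EXX = 620 MPa.
t_e = 0.707 × 5 = 3.535 mm.
R_nwl = 0.6 × 620 × 3.535 × 500 × 10⁻³ = 657.5 kN (longitudinal, 2 welds).
R_nwt = 0.6 × 620 × 3.535 × 195 × 10⁻³ = 256.4 kN (transverse, base value).
(i) R_nwl + R_nwt = 913.9 kN; (ii) 0.85 R_nwl + 1.5 R_nwt = 943.5 kN.
R_n = max = 943.5 kN [governs: (ii)]; R_n/Ω = 471.8 kN.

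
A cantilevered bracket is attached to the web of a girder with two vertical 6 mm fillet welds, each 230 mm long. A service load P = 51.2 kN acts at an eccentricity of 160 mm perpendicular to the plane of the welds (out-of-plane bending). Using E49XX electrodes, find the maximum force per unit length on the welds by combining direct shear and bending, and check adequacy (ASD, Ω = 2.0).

f_max ≈ 478 N/mm; adequate

E49XX → F_EXX = 490 MPa.
L_w = 2 × 230 = 460 mm; section modulus (unit throat) S = 2 × L²/6 = 17630 mm².
Direct shear f_v = P/L_w = 51.2×10³/460 = 111.3 N/mm.
Moment M = P × e = 51.2×10³ × 160 = 8192000 N·mm; bending f_b = M/S = 464.6 N/mm.
f_max = √(f_v² + f_b²) = √(111.3² + 464.6²) = 477.7 N/mm.
r_n/Ω = (1/2.0) × 0.6 × 490 × (0.707 × 6) = 623.6 N/mm → adequate.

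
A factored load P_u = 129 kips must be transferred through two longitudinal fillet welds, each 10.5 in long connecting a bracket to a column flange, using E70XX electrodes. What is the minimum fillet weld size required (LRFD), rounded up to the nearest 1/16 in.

E70XX → F_EXX = 70 ksi.
Total weld length L = 21 in.
Required throat t_e = P_u / (φ × 0.6 F_EXX × L) = 129 / (0.75 × 0.6 × 70 × 21) = 0.195 in.
Required leg w = t_e / 0.707 = 0.2758 in → use 5/16 in.

w = 5/16 in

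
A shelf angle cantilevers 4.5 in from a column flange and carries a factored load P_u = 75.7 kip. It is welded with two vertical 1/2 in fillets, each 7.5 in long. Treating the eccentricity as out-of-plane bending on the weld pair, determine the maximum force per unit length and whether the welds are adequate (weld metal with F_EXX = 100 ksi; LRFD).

f_max ≈ 18.9 kip/in; NOT adequate

L_w = 2 × 7.5 = 15 in; section modulus (unit throat) S = 2 × L²/6 = 18.75 in².
Direct shear f_v = P/L_w = 75.7/15 = 5.047 kip/in.
Moment M = P × e = 75.7 × 4.5 = 340.65 kip·in; bending f_b = M/S = 18.17 kip/in.
f_max = √(f_v² + f_b²) = √(5.047² + 18.17²) = 18.86 kip/in.
φr_n = 0.75 × 0.6 × 100 × (0.707 × 0.5) = 15.91 kip/in → NOT adequate.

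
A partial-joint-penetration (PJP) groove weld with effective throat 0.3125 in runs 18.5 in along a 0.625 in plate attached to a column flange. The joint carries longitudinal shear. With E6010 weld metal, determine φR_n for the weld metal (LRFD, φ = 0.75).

φR_n ≈ 156 kip

E60XX → F_EXX = 60 ksi.
Effective throat (given) t_e = 0.3125 in.
A_we = 0.3125 × 18.5 = 5.781 in².
F_nw = 0.6 F_EXX = 36 ksi.
φR_n = 0.75 × 36 × 5.781 = 156.1 kip.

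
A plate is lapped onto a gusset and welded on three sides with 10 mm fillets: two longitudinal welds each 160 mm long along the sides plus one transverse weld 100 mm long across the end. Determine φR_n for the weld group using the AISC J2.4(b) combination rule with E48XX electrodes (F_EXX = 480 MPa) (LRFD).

φR_n ≈ 644 kN

t_e = 0.707 × 10 = 7.07 mm.
R_nwl = 0.6 × 480 × 7.07 × 320 × 10⁻³ = 651.6 kN (longitudinal, 2 welds).
R_nwt = 0.6 × 480 × 7.07 × 100 × 10⁻³ = 203.6 kN (transverse, base value).
(i) R_nwl + R_nwt = 855.2 kN; (ii) 0.85 R_nwl + 1.5 R_nwt = 859.3 kN.
R_n = max = 859.3 kN [governs: (ii)]; φR_n = 644.4 kN.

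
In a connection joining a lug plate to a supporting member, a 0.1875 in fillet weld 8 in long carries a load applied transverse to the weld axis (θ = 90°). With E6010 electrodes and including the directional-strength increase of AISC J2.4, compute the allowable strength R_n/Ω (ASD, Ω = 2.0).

R_n/Ω ≈ 28.6 kips

E60XX → F_EXX = 60 ksi.
t_e = 0.707 × 0.1875 = 0.1326 in; A_we = 0.1326 × 8 = 1.06 in².
Directional factor: 1.0 + 0.5 sin^1.5(90°) = 1.5.
F_nw = 0.6 × 60 × 1.5 = 54 ksi.
R_n/Ω = (54 × 1.06) / 2.0 = 28.63 kips.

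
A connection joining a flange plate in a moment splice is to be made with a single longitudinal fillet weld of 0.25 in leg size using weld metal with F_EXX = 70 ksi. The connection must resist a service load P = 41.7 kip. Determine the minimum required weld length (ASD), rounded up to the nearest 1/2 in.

L = 11.5 in

Throat t_e = 0.707 × 0.25 = 0.1767 in.
r_n/Ω = (0.6 × 70 × 0.1767) / 2.0 = 3.712 kip/in.
L_req = P / (r_n/Ω) = 41.7 / 3.712 = 11.23 in total.
Round up → use L = 11.5 in.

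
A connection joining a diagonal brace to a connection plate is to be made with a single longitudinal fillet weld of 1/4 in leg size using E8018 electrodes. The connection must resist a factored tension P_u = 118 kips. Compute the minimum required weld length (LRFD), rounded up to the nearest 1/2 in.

L = 19 in

E80XX → F_EXX = 80 ksi.
Throat t_e = 0.707 × 0.25 = 0.1767 in.
φr_n = 0.75 × 0.6 × 80 × 0.1767 = 6.363 kips/in.
L_req = P_u / φr_n = 118 / 6.363 = 18.54 in total.
Round up → use L = 19 in.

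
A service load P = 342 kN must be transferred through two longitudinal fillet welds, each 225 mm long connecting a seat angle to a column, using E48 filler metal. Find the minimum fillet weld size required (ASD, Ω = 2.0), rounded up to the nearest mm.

w = 8 mm

E48XX → F_EXX = 480 MPa.
Total weld length L = 450 mm.
Required throat t_e = P × Ω / (0.6 F_EXX × L) = 342 × 2.0 / (0.6 × 480 × 450 × 10⁻³) = 5.278 mm.
Required leg w = t_e / 0.707 = 7.465 mm → use 8 mm.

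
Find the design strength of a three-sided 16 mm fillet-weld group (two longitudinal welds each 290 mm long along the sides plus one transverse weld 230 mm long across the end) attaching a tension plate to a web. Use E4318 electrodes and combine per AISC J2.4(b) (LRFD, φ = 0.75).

E43XX → F_EXX = 430 MPa.
t_e = 0.707 × 16 = 11.31 mm.
R_nwl = 0.6 × 430 × 11.31 × 580 × 10⁻³ = 1693 kN (longitudinal, 2 welds).
R_nwt = 0.6 × 430 × 11.31 × 230 × 10⁻³ = 671.3 kN (transverse, base value).
(i) R_nwl + R_nwt = 2364 kN; (ii) 0.85 R_nwl + 1.5 R_nwt = 2446 kN.
R_n = max = 2446 kN [governs: (ii)]; φR_n = 1834 kN.

φR_n ≈ 1830 kN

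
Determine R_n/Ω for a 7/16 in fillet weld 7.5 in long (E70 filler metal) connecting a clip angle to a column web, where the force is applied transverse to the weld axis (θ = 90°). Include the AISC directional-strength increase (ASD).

E70XX → F_EXX = 70 ksi.
t_e = 0.707 × 0.4375 = 0.3093 in; A_we = 0.3093 × 7.5 = 2.32 in².
Directional factor: 1.0 + 0.5 sin^1.5(90°) = 1.5.
F_nw = 0.6 × 70 × 1.5 = 63 ksi.
R_n/Ω = (63 × 2.32) / 2.0 = 73.08 kips.

R_n/Ω ≈ 73.1 kips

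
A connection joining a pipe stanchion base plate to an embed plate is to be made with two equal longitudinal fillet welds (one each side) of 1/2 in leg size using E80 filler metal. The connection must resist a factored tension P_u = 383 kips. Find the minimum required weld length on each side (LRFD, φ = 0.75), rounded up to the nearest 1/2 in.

E80XX → F_EXX = 80 ksi.
Throat t_e = 0.707 × 0.5 = 0.3535 in.
φr_n = 0.75 × 0.6 × 80 × 0.3535 = 12.73 kips/in.
L_req = P_u / φr_n = 383 / 12.73 = 30.1 in total.
Per side: 30.1 / 2 = 15.05 in.
Round up → use L = 15.5 in on each side.

L = 15.5 in on each side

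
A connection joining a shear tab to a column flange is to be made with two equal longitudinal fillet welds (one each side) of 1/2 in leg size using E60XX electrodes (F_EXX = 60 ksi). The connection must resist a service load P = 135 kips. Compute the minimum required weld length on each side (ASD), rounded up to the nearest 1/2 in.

Throat t_e = 0.707 × 0.5 = 0.3535 in.
r_n/Ω = (0.6 × 60 × 0.3535) / 2.0 = 6.363 kip/in.
L_req = P / (r_n/Ω) = 135 / 6.363 = 21.22 in total.
Per side: 21.22 / 2 = 10.61 in.
Round up → use L = 11 in on each side.

L = 11 in on each side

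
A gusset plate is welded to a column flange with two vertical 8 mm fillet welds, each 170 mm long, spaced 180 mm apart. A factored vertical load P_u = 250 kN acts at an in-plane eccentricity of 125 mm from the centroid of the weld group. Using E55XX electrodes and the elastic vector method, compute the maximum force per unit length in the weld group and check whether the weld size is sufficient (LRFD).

f_max ≈ 1690 N/mm; NOT adequate

E55XX → F_EXX = 550 MPa.
Total weld length L_w = 340 mm. Treat welds as unit-width lines.
Polar moment about centroid: J = 2[d³/12 + d(b/2)²] = 2[170³/12 + 170×90²] = 3573000 mm³.
Direct shear f_v = P/L_w = 250×10³ / 340 = 735.3 N/mm (vertical).
Torsion M = P·e = 250×10³ × 125 = 31250000 N·mm.
Critical point at (x, y) = (90, 85) from centroid. f_tx = M·y/J = 743.5 N/mm; f_ty = M·x/J = 787.2 N/mm.
Resultant f_max = √[f_tx² + (f_v + f_ty)²] = √[743.5² + (735.3 + 787.2)²] = 1694 N/mm.
Capacity per unit length: φr_n = 0.75 × 0.6 × 550 × (0.707 × 8) = 1400 N/mm.
1694 > 1400 → NOT adequate.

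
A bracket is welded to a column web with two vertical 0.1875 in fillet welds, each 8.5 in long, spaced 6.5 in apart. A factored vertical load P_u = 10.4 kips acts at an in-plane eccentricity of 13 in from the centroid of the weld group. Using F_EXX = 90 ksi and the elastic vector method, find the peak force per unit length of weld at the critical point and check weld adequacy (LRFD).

Total weld length L_w = 17 in. Treat welds as unit-width lines.
Polar moment about centroid: J = 2[d³/12 + d(b/2)²] = 2[8.5³/12 + 8.5×3.25²] = 281.9 in³.
Direct shear f_v = P/L_w = 10.4 / 17 = 0.6118 kip/in (vertical).
Torsion M = P·e = 10.4 × 13 = 135.2 kip·in.
Critical point at (x, y) = (3.25, 4.25) from centroid. f_tx = M·y/J = 2.038 kip/in; f_ty = M·x/J = 1.559 kip/in.
Resultant f_max = √[f_tx² + (f_v + f_ty)²] = √[2.038² + (0.6118 + 1.559)²] = 2.977 kip/in.
Capacity per unit length: φr_n = 0.75 × 0.6 × 90 × (0.707 × 0.1875) = 5.369 kip/in.
2.977 ≤ 5.369 → adequate.

f_max ≈ 2.98 kip/in; adequate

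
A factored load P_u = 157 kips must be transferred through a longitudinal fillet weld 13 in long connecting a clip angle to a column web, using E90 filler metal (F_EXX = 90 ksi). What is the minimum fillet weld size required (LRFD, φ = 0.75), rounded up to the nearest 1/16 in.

Total weld length L = 13 in.
Required throat t_e = P_u / (φ × 0.6 F_EXX × L) = 157 / (0.75 × 0.6 × 90 × 13) = 0.2982 in.
Required leg w = t_e / 0.707 = 0.4218 in → use 7/16 in.

w = 7/16 in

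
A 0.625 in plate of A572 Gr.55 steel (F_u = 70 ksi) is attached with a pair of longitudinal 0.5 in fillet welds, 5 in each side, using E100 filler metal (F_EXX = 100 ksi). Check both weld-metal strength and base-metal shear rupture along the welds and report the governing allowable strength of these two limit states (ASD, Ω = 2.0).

t_e = 0.707 × 0.5 = 0.3535 in; L = 10 in.
Weld metal: R_n/Ω = (1/2.0) × 0.6 × 100 × 0.3535 × 10 = 106 kip.
Base metal (shear rupture): R_n/Ω = (1/2.0) × 0.6 × 70 × 0.625 × 10 = 131.2 kip.
Governing: weld metal.

R_n/Ω ≈ 106 kip (weld metal governs)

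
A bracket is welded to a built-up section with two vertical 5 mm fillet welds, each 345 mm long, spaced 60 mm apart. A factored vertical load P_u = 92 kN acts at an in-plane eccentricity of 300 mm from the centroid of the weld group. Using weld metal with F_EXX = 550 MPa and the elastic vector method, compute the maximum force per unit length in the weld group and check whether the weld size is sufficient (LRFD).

f_max ≈ 683 N/mm; adequate

Total weld length L_w = 690 mm. Treat welds as unit-width lines.
Polar moment about centroid: J = 2[d³/12 + d(b/2)²] = 2[345³/12 + 345×30²] = 7465000 mm³.
Direct shear f_v = P/L_w = 92×10³ / 690 = 133.3 N/mm (vertical).
Torsion M = P·e = 92×10³ × 300 = 27600000 N·mm.
Critical point at (x, y) = (30, 172.5) from centroid. f_tx = M·y/J = 637.8 N/mm; f_ty = M·x/J = 110.9 N/mm.
Resultant f_max = √[f_tx² + (f_v + f_ty)²] = √[637.8² + (133.3 + 110.9)²] = 683 N/mm.
Capacity per unit length: φr_n = 0.75 × 0.6 × 550 × (0.707 × 5) = 874.9 N/mm.
683 ≤ 874.9 → adequate.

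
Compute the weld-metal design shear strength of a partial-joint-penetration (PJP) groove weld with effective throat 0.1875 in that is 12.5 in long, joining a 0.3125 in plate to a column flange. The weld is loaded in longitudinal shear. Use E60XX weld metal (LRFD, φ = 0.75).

φR_n ≈ 63.3 kips

E60XX → F_EXX = 60 ksi.
Effective throat (given) t_e = 0.1875 in.
A_we = 0.1875 × 12.5 = 2.344 in².
F_nw = 0.6 F_EXX = 36 ksi.
φR_n = 0.75 × 36 × 2.344 = 63.28 kips.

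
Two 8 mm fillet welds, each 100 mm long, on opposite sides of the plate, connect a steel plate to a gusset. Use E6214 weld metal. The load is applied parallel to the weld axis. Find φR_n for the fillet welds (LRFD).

φR_n ≈ 316 kN

E62XX → F_EXX = 620 MPa.
Effective throat t_e = 0.707 × 8 = 5.656 mm.
Total length L = 200 mm; A_we = 5.656 × 200 = 1131 mm².
F_nw = 0.6 F_EXX = 0.6 × 620 = 372 MPa.
φR_n = 0.75 × 372 × 1131 × 10⁻³ = 315.6 kN.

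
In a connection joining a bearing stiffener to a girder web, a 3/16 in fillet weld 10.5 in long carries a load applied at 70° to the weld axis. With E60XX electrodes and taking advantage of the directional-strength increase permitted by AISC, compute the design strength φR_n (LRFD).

φR_n ≈ 54.7 kip

E60XX → F_EXX = 60 ksi.
t_e = 0.707 × 0.1875 = 0.1326 in; A_we = 0.1326 × 10.5 = 1.392 in².
Directional factor: 1.0 + 0.5 sin^1.5(70°) = 1.455.
F_nw = 0.6 × 60 × 1.455 = 52.4 ksi.
φR_n = 0.75 × 52.4 × 1.392 = 54.7 kip.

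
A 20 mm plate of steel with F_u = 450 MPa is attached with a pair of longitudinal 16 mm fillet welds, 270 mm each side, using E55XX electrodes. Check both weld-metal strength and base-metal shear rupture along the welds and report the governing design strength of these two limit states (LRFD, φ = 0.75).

φR_n ≈ 1510 kN (weld metal governs)

E55XX → F_EXX = 550 MPa.
t_e = 0.707 × 16 = 11.31 mm; L = 540 mm.
Weld metal: φR_n = 0.75 × 0.6 × 550 × 11.31 × 540 × 10⁻³ = 1512 kN.
Base metal (shear rupture): φR_n = 0.75 × 0.6 × 450 × 20 × 540 × 10⁻³ = 2187 kN.
Governing: weld metal.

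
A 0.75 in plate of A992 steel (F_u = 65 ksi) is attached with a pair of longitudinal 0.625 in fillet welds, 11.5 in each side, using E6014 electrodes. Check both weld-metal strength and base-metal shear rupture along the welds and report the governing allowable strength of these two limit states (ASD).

E60XX → F_EXX = 60 ksi.
t_e = 0.707 × 0.625 = 0.4419 in; L = 23 in.
Weld metal: R_n/Ω = (1/2.0) × 0.6 × 60 × 0.4419 × 23 = 182.9 kips.
Base metal (shear rupture): R_n/Ω = (1/2.0) × 0.6 × 65 × 0.75 × 23 = 336.4 kips.
Governing: weld metal.

R_n/Ω ≈ 183 kips (weld metal governs)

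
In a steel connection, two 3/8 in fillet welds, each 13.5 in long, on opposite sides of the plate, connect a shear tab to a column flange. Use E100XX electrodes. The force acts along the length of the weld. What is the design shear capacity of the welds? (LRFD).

E100XX → F_EXX = 100 ksi.
Effective throat t_e = 0.707 × 0.375 = 0.2651 in.
Total length L = 27 in; A_we = 0.2651 × 27 = 7.158 in².
F_nw = 0.6 F_EXX = 0.6 × 100 = 60 ksi.
φR_n = 0.75 × 60 × 7.158 = 322.1 kip.

φR_n ≈ 322 kip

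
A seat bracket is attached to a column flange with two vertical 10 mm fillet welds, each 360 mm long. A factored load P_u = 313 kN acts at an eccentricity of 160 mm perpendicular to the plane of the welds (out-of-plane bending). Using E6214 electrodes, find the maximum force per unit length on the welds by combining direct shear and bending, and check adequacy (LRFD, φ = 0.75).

E62XX → F_EXX = 620 MPa.
L_w = 2 × 360 = 720 mm; section modulus (unit throat) S = 2 × L²/6 = 43200 mm².
Direct shear f_v = P/L_w = 313×10³/720 = 434.7 N/mm.
Moment M = P × e = 313×10³ × 160 = 50080000 N·mm; bending f_b = M/S = 1159 N/mm.
f_max = √(f_v² + f_b²) = √(434.7² + 1159²) = 1238 N/mm.
φr_n = 0.75 × 0.6 × 620 × (0.707 × 10) = 1973 N/mm → adequate.

f_max ≈ 1240 N/mm; adequate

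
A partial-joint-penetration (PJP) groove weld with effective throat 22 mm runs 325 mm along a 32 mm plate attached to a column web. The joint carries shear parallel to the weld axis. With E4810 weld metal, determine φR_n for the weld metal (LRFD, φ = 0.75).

E48XX → F_EXX = 480 MPa.
Effective throat (given) t_e = 22 mm.
A_we = 22 × 325 = 7150 mm².
F_nw = 0.6 F_EXX = 288 MPa.
φR_n = 0.75 × 288 × 7150 × 10⁻³ = 1544 kN.

φR_n ≈ 1540 kN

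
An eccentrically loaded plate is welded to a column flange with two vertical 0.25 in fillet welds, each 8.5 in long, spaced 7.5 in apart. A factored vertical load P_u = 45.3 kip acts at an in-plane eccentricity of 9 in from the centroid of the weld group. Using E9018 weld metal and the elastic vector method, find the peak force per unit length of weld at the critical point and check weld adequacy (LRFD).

E90XX → F_EXX = 90 ksi.
Total weld length L_w = 17 in. Treat welds as unit-width lines.
Polar moment about centroid: J = 2[d³/12 + d(b/2)²] = 2[8.5³/12 + 8.5×3.75²] = 341.4 in³.
Direct shear f_v = P/L_w = 45.3 / 17 = 2.665 kip/in (vertical).
Torsion M = P·e = 45.3 × 9 = 407.7 kip·in.
Critical point at (x, y) = (3.75, 4.25) from centroid. f_tx = M·y/J = 5.075 kip/in; f_ty = M·x/J = 4.478 kip/in.
Resultant f_max = √[f_tx² + (f_v + f_ty)²] = √[5.075² + (2.665 + 4.478)²] = 8.762 kip/in.
Capacity per unit length: φr_n = 0.75 × 0.6 × 90 × (0.707 × 0.25) = 7.158 kip/in.
8.762 > 7.158 → NOT adequate.

f_max ≈ 8.76 kip/in; NOT adequate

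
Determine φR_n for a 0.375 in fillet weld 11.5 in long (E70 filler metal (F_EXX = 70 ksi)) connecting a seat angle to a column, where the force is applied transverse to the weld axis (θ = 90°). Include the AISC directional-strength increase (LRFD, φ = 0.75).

φR_n ≈ 144 kips

t_e = 0.707 × 0.375 = 0.2651 in; A_we = 0.2651 × 11.5 = 3.049 in².
Directional factor: 1.0 + 0.5 sin^1.5(90°) = 1.5.
F_nw = 0.6 × 70 × 1.5 = 63 ksi.
φR_n = 0.75 × 63 × 3.049 = 144.1 kips.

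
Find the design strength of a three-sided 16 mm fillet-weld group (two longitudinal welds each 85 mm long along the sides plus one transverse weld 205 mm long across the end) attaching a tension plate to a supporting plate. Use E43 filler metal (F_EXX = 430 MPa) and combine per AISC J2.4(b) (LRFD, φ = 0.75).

t_e = 0.707 × 16 = 11.31 mm.
R_nwl = 0.6 × 430 × 11.31 × 170 × 10⁻³ = 496.1 kN (longitudinal, 2 welds).
R_nwt = 0.6 × 430 × 11.31 × 205 × 10⁻³ = 598.3 kN (transverse, base value).
(i) R_nwl + R_nwt = 1094 kN; (ii) 0.85 R_nwl + 1.5 R_nwt = 1319 kN.
R_n = max = 1319 kN [governs: (ii)]; φR_n = 989.4 kN.

φR_n ≈ 989 kN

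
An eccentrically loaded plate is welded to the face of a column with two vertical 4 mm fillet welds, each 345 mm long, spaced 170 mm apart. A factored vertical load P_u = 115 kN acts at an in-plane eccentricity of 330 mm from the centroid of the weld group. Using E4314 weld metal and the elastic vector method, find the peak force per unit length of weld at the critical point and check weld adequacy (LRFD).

f_max ≈ 707 N/mm; NOT adequate

E43XX → F_EXX = 430 MPa.
Total weld length L_w = 690 mm. Treat welds as unit-width lines.
Polar moment about centroid: J = 2[d³/12 + d(b/2)²] = 2[345³/12 + 345×85²] = 11830000 mm³.
Direct shear f_v = P/L_w = 115×10³ / 690 = 166.7 N/mm (vertical).
Torsion M = P·e = 115×10³ × 330 = 37950000 N·mm.
Critical point at (x, y) = (85, 172.5) from centroid. f_tx = M·y/J = 553.4 N/mm; f_ty = M·x/J = 272.7 N/mm.
Resultant f_max = √[f_tx² + (f_v + f_ty)²] = √[553.4² + (166.7 + 272.7)²] = 706.6 N/mm.
Capacity per unit length: φr_n = 0.75 × 0.6 × 430 × (0.707 × 4) = 547.2 N/mm.
706.6 > 547.2 → NOT adequate.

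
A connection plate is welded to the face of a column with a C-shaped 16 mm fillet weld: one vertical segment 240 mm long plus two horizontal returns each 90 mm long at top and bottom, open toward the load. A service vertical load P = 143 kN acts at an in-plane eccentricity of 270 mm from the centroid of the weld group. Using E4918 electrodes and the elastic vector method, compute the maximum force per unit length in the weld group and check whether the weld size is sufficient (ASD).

f_max ≈ 1520 N/mm; adequate

E49XX → F_EXX = 490 MPa.
Total weld length L_w = 420 mm. Treat welds as unit-width lines.
Centroid: x̄ = 2×90×45 / 420 = 19.29 mm from the vertical weld.
Polar moment about centroid: J = I_x + I_y = [240³/12 + 2×90×120²] + [240×19.29² + 2(90³/12 + 90×25.71²)] = 4074000 mm³.
Direct shear f_v = P/L_w = 143×10³ / 420 = 340.5 N/mm (vertical).
Torsion M = P·e = 143×10³ × 270 = 38610000 N·mm.
Critical point at (x, y) = (70.71, 120) from centroid. f_tx = M·y/J = 1137 N/mm; f_ty = M·x/J = 670.2 N/mm.
Resultant f_max = √[f_tx² + (f_v + f_ty)²] = √[1137² + (340.5 + 670.2)²] = 1522 N/mm.
Capacity per unit length: r_n/Ω = (1/2.0) × 0.6 × 490 × (0.707 × 16) = 1663 N/mm.
1522 ≤ 1663 → adequate.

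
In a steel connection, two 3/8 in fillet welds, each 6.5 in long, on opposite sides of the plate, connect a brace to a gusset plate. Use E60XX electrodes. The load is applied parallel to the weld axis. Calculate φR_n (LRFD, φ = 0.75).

E60XX → F_EXX = 60 ksi.
Effective throat t_e = 0.707 × 0.375 = 0.2651 in.
Total length L = 13 in; A_we = 0.2651 × 13 = 3.447 in².
F_nw = 0.6 F_EXX = 0.6 × 60 = 36 ksi.
φR_n = 0.75 × 36 × 3.447 = 93.06 kips.

φR_n ≈ 93.1 kips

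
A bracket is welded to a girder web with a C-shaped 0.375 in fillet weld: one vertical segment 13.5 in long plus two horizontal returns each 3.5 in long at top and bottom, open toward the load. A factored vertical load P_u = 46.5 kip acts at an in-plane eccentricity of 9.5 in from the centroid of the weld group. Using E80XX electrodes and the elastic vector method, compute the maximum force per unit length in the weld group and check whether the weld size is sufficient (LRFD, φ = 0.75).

E80XX → F_EXX = 80 ksi.
Total weld length L_w = 20.5 in. Treat welds as unit-width lines.
Centroid: x̄ = 2×3.5×1.75 / 20.5 = 0.5976 in from the vertical weld.
Polar moment about centroid: J = I_x + I_y = [13.5³/12 + 2×3.5×6.75²] + [13.5×0.5976² + 2(3.5³/12 + 3.5×1.152²)] = 545.2 in³.
Direct shear f_v = P/L_w = 46.5 / 20.5 = 2.268 kip/in (vertical).
Torsion M = P·e = 46.5 × 9.5 = 441.75 kip·in.
Critical point at (x, y) = (2.902, 6.75) from centroid. f_tx = M·y/J = 5.469 kip/in; f_ty = M·x/J = 2.352 kip/in.
Resultant f_max = √[f_tx² + (f_v + f_ty)²] = √[5.469² + (2.268 + 2.352)²] = 7.159 kip/in.
Capacity per unit length: φr_n = 0.75 × 0.6 × 80 × (0.707 × 0.375) = 9.544 kip/in.
7.159 ≤ 9.544 → adequate.

f_max ≈ 7.16 kip/in; adequate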